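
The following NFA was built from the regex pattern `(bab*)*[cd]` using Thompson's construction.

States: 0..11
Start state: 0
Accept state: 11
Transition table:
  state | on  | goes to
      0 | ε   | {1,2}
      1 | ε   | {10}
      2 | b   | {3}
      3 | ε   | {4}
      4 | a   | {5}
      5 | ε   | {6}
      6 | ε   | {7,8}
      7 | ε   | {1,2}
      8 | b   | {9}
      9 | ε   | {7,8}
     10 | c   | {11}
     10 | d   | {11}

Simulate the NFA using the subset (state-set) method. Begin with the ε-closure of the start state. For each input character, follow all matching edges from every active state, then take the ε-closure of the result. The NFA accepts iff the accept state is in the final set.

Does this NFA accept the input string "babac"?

initial (ε-close {0}): {0,1,2,10}
'b' @ 1: {3,4}
'a' @ 2: {1,2,5,6,7,8,10}
'b' @ 3: {1,2,3,4,7,8,9,10}
'a' @ 4: {1,2,5,6,7,8,10}
'c' @ 5: {11}  ✓accept
end set {11} — state 11 in

Answer: ACCEPT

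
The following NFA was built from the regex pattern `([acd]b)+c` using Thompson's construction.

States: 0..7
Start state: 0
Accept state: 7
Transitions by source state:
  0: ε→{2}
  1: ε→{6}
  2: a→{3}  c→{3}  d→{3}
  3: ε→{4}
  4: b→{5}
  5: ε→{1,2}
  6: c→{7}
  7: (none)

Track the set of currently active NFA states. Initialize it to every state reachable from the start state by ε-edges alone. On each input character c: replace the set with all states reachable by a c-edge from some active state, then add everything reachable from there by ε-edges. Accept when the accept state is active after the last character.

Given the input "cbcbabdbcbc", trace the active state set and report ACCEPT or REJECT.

initial (ε-close {0}): {0,2}
'c' @ 1: {3,4}
'b' @ 2: {1,2,5,6}
'c' @ 3: {3,4,7}  (accept∈set)
'b' @ 4: {1,2,5,6}
'a' @ 5: {3,4}
'b' @ 6: {1,2,5,6}
'd' @ 7: {3,4}
'b' @ 8: {1,2,5,6}
'c' @ 9: {3,4,7}  (accept∈set)
'b' @ 10: {1,2,5,6}
'c' @ 11: {3,4,7}  (accept∈set)
final: {3,4,7}; accept 7 in set

Answer: ACCEPT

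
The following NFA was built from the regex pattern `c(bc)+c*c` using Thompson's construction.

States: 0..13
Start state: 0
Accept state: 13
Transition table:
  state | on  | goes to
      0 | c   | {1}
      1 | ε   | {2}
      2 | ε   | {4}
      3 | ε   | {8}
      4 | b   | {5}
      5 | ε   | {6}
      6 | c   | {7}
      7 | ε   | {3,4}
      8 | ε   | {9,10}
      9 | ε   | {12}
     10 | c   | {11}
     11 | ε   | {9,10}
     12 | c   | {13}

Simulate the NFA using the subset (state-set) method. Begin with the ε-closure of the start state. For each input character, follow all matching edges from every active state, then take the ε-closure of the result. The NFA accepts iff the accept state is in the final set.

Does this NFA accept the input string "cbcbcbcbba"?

initial (ε-close {0}): {0}
'c' @ 1: {1,2,4}
'b' @ 2: {5,6}
'c' @ 3: {3,4,7,8,9,10,12}
'b' @ 4: {5,6}
'c' @ 5: {3,4,7,8,9,10,12}
'b' @ 6: {5,6}
'c' @ 7: {3,4,7,8,9,10,12}
'b' @ 8: {5,6}
'b' @ 9: {}  — dead — no transitions
rest 'a' ignored (set empty)
final: {}; accept 13 not in set

Answer: REJECT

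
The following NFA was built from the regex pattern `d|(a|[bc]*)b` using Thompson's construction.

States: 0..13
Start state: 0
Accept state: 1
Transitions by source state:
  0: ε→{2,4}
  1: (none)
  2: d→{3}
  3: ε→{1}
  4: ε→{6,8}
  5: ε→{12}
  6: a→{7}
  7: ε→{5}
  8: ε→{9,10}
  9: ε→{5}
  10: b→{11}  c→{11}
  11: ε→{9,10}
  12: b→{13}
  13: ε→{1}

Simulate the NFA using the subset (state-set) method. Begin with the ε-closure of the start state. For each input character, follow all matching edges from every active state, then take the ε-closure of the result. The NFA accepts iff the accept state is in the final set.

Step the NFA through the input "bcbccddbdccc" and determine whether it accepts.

S₀ = ε-closure({0}) = {0,2,4,5,6,8,9,10,12}
'b' @ 1: {1,5,9,10,11,12,13}  (accept∈set)
'c' @ 2: {5,9,10,11,12}
'b' @ 3: {1,5,9,10,11,12,13}  (accept∈set)
'c' @ 4: {5,9,10,11,12}
'c' @ 5: {5,9,10,11,12}
'd' @ 6: {}  — no active states
rest 'dbdccc' ignored (set empty)
end set {} — state 1 not in

Answer: REJECT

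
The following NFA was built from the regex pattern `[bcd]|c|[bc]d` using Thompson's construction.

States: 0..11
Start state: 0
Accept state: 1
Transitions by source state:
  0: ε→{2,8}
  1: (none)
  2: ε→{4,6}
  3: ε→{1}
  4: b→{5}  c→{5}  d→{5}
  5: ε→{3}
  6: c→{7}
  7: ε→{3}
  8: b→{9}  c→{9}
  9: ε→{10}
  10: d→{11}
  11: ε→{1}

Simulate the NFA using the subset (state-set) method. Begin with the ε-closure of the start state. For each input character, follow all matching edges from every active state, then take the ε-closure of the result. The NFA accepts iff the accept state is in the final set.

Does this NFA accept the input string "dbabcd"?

S₀ = ε-closure({0}) = {0,2,4,6,8}
'd' @ 1: {1,3,5}  [accepting]
'b' @ 2: {}  — no active states
rest 'abcd' ignored (set empty)
end set {} — state 1 not in

Answer: REJECT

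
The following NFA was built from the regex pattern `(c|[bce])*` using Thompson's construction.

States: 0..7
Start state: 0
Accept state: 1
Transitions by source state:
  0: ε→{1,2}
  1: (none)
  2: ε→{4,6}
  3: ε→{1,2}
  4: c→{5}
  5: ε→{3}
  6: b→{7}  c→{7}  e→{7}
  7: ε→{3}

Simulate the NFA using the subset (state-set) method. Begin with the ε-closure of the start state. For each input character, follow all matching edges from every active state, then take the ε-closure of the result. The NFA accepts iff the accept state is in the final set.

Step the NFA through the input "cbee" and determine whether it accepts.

start: ε-closure({0}) = {0,1,2,4,6}
'c' @ 1: {1,2,3,4,5,6,7}  (accept∈set)
'b' @ 2: {1,2,3,4,6,7}  (accept∈set)
'e' @ 3: {1,2,3,4,6,7}  (accept∈set)
'e' @ 4: {1,2,3,4,6,7}  (accept∈set)
after full input: {1,2,3,4,6,7}  (accept=1 in)

Answer: ACCEPT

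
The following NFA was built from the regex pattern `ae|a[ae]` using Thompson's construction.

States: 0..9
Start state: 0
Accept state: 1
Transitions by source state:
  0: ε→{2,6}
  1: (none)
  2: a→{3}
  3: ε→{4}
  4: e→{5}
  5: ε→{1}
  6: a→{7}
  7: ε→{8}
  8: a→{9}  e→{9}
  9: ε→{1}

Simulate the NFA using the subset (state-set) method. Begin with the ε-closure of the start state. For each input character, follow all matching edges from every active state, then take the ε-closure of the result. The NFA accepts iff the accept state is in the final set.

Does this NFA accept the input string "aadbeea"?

Answer: REJECT

Derivation:
initial (ε-close {0}): {0,2,6}
'a' @ 1: {3,4,7,8}
'a' @ 2: {1,9}  ✓accept
'd' @ 3: {}  — no active states
rest 'beea' ignored (set empty)
end set {} — state 1 not in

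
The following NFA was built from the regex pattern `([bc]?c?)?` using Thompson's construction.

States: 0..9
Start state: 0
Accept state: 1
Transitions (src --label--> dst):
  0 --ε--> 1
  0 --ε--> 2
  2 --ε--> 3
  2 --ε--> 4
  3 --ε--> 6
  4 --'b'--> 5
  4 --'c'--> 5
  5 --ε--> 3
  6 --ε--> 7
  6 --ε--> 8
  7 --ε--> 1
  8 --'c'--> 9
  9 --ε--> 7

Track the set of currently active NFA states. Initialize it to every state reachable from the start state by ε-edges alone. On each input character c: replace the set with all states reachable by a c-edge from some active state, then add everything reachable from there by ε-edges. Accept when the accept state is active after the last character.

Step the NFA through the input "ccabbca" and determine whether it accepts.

Answer: REJECT

Derivation:
start: ε-closure({0}) = {0,1,2,3,4,6,7,8}
'c' @ 1: {1,3,5,6,7,8,9}  ✓accept
'c' @ 2: {1,7,9}  ✓accept
'a' @ 3: {}  — state set empty
rest 'bbca' ignored (set empty)
end set {} — state 1 not in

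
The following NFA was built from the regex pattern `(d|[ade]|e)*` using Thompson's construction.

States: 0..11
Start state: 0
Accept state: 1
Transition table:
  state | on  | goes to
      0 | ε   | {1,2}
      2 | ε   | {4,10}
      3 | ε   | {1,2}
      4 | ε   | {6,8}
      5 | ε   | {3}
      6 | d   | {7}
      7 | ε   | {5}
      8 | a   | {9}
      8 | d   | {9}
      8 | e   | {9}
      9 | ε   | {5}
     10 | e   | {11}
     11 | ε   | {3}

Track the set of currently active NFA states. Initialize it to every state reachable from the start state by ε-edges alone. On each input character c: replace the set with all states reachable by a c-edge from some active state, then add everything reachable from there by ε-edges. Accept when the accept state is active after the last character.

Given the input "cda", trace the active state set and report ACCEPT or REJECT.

Answer: REJECT

Trace:
initial (ε-close {0}): {0,1,2,4,6,8,10}
'c' @ 1: {}  — state set empty
rest 'da' ignored (set empty)
end set {} — state 1 not in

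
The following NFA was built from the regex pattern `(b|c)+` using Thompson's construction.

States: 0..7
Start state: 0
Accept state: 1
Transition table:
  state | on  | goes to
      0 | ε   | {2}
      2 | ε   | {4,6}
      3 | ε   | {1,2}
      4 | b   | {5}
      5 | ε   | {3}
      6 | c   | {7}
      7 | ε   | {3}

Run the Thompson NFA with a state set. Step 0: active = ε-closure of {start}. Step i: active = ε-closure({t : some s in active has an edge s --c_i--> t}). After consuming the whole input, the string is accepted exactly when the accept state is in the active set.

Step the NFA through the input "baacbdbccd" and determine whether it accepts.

Answer: REJECT

Steps:
S₀ = ε-closure({0}) = {0,2,4,6}
'b' @ 1: {1,2,3,4,5,6}  ✓accept
'a' @ 2: {}  — no active states
rest 'acbdbccd' ignored (set empty)
after full input: {}  (accept=1 not in)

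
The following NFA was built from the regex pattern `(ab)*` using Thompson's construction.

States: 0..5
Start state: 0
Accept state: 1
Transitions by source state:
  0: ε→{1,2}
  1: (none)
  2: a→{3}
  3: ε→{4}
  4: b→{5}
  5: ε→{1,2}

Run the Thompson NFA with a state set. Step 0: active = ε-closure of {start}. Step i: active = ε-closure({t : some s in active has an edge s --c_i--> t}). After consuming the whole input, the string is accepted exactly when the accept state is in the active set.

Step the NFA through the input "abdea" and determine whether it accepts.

Answer: REJECT

Steps:
S₀ = ε-closure({0}) = {0,1,2}
'a' @ 1: {3,4}
'b' @ 2: {1,2,5}  [accepting]
'd' @ 3: {}  — state set empty
rest 'ea' ignored (set empty)
end set {} — state 1 not in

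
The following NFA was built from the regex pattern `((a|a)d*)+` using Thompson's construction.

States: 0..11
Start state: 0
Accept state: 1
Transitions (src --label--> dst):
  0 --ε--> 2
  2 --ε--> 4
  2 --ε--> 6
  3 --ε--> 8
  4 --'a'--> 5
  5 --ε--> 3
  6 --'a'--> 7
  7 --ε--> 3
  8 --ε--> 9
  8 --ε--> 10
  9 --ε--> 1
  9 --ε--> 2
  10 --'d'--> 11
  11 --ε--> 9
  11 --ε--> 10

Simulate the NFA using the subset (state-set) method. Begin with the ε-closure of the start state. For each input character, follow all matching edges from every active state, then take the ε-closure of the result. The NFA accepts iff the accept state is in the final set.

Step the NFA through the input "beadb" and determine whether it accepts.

S₀ = ε-closure({0}) = {0,2,4,6}
'b' @ 1: {}  — no active states
rest 'eadb' ignored (set empty)
after full input: {}  (accept=1 not in)

Answer: REJECT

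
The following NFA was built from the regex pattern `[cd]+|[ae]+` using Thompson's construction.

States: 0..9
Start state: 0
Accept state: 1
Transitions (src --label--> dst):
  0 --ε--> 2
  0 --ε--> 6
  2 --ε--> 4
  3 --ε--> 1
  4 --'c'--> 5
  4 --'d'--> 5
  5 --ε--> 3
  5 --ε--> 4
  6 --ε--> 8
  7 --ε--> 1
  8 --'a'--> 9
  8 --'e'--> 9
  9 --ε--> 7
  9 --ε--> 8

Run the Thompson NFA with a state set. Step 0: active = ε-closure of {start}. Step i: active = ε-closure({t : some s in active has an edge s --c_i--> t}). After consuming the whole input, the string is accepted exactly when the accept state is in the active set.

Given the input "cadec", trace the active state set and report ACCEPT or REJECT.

S₀ = ε-closure({0}) = {0,2,4,6,8}
'c' @ 1: {1,3,4,5}  (accept∈set)
'a' @ 2: {}  — dead — no transitions
rest 'dec' ignored (set empty)
after full input: {}  (accept=1 not in)

Answer: REJECT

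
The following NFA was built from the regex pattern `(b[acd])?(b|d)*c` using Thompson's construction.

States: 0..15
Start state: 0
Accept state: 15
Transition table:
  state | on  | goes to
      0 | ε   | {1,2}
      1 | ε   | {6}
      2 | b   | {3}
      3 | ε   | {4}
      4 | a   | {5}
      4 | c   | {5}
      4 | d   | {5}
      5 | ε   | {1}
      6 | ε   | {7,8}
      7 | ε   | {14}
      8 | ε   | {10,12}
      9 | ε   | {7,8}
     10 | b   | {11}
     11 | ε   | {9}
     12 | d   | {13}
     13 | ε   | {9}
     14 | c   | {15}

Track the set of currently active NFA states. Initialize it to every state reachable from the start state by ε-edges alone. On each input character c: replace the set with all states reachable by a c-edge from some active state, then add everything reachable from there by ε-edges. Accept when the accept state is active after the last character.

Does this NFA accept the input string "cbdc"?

start: ε-closure({0}) = {0,1,2,6,7,8,10,12,14}
'c' @ 1: {15}  [accepting]
'b' @ 2: {}  — state set empty
rest 'dc' ignored (set empty)
after full input: {}  (accept=15 not in)

Answer: REJECT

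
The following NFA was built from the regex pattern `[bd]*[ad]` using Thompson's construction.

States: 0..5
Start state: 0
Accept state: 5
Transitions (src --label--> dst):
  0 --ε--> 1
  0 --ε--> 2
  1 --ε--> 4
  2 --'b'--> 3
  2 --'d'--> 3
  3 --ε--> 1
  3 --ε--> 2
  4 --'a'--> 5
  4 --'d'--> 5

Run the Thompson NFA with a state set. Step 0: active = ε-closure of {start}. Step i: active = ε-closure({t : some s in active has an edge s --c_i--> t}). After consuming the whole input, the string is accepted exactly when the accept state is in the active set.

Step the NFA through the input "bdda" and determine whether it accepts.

S₀ = ε-closure({0}) = {0,1,2,4}
'b' @ 1: {1,2,3,4}
'd' @ 2: {1,2,3,4,5}  (accept∈set)
'd' @ 3: {1,2,3,4,5}  (accept∈set)
'a' @ 4: {5}  (accept∈set)
end set {5} — state 5 in

Answer: ACCEPT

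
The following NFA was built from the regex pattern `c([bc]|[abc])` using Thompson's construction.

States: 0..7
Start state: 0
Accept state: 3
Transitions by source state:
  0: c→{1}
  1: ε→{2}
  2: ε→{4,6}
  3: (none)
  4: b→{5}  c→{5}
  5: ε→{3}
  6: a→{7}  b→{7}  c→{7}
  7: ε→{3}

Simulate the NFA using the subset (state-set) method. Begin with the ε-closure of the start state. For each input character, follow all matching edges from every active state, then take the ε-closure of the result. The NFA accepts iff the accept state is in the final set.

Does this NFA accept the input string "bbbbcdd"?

Answer: REJECT

Trace:
S₀ = ε-closure({0}) = {0}
'b' @ 1: {}  — dead — no transitions
rest 'bbbcdd' ignored (set empty)
after full input: {}  (accept=3 not in)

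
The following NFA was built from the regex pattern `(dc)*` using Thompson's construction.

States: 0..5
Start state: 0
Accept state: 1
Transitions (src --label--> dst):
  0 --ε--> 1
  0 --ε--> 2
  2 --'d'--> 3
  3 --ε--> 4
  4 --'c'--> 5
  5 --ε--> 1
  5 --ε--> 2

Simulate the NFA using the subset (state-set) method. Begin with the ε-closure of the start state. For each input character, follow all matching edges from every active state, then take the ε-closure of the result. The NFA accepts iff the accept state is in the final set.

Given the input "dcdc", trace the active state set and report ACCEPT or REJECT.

S₀ = ε-closure({0}) = {0,1,2}
'd' @ 1: {3,4}
'c' @ 2: {1,2,5}  [accepting]
'd' @ 3: {3,4}
'c' @ 4: {1,2,5}  [accepting]
end set {1,2,5} — state 1 in

Answer: ACCEPT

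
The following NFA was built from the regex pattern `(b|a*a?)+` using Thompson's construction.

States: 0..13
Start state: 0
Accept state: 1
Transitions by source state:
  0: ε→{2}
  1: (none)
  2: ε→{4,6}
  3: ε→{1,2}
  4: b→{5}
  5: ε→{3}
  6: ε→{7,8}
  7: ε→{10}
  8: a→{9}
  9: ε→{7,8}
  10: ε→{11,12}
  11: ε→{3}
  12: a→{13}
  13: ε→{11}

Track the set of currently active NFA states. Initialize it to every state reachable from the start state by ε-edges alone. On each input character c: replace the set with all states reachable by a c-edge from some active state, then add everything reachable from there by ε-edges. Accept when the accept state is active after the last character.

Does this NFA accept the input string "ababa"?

Answer: ACCEPT

Trace:
initial (ε-close {0}): {0,1,2,3,4,6,7,8,10,11,12}
'a' @ 1: {1,2,3,4,6,7,8,9,10,11,12,13}  (accept∈set)
'b' @ 2: {1,2,3,4,5,6,7,8,10,11,12}  (accept∈set)
'a' @ 3: {1,2,3,4,6,7,8,9,10,11,12,13}  (accept∈set)
'b' @ 4: {1,2,3,4,5,6,7,8,10,11,12}  (accept∈set)
'a' @ 5: {1,2,3,4,6,7,8,9,10,11,12,13}  (accept∈set)
final: {1,2,3,4,6,7,8,9,10,11,12,13}; accept 1 in set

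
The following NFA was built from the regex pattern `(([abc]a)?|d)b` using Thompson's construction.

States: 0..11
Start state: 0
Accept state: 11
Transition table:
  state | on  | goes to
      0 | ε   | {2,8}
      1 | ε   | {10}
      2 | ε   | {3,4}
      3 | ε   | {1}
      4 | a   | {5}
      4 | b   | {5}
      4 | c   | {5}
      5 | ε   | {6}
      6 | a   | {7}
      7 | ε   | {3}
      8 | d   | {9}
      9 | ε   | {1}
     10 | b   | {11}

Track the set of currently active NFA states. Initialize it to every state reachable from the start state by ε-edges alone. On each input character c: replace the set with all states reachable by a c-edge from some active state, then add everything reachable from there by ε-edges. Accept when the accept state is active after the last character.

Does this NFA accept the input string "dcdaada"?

Answer: REJECT

Trace:
initial (ε-close {0}): {0,1,2,3,4,8,10}
'd' @ 1: {1,9,10}
'c' @ 2: {}  — dead — no transitions
rest 'daada' ignored (set empty)
end set {} — state 11 not in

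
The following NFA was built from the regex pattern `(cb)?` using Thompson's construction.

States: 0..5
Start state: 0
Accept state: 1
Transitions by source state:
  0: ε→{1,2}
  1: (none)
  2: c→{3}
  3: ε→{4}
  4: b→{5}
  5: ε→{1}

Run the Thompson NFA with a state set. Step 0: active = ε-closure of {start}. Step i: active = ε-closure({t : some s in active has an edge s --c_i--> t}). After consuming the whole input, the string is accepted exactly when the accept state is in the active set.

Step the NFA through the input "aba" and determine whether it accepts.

Answer: REJECT

Trace:
S₀ = ε-closure({0}) = {0,1,2}
'a' @ 1: {}  — state set empty
rest 'ba' ignored (set empty)
after full input: {}  (accept=1 not in)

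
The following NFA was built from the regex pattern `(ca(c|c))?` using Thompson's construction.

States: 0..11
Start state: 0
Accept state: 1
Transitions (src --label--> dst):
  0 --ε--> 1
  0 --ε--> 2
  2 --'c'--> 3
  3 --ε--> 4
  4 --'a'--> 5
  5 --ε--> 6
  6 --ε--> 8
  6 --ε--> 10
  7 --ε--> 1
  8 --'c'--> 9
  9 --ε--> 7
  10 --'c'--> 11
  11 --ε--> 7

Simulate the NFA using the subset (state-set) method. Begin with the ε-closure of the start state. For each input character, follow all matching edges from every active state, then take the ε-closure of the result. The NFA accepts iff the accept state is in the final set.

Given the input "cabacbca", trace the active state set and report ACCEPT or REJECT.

Answer: REJECT

Steps:
S₀ = ε-closure({0}) = {0,1,2}
'c' @ 1: {3,4}
'a' @ 2: {5,6,8,10}
'b' @ 3: {}  — no active states
rest 'acbca' ignored (set empty)
end set {} — state 1 not in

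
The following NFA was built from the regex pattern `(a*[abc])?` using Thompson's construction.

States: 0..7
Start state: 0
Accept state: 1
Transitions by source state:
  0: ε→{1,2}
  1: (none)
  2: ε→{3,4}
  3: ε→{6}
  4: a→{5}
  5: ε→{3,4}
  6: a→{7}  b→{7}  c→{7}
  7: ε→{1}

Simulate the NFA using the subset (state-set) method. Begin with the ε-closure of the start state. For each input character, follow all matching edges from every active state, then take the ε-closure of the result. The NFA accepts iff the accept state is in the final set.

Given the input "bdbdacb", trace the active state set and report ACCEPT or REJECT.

Answer: REJECT

Derivation:
S₀ = ε-closure({0}) = {0,1,2,3,4,6}
'b' @ 1: {1,7}  [accepting]
'd' @ 2: {}  — no active states
rest 'bdacb' ignored (set empty)
end set {} — state 1 not in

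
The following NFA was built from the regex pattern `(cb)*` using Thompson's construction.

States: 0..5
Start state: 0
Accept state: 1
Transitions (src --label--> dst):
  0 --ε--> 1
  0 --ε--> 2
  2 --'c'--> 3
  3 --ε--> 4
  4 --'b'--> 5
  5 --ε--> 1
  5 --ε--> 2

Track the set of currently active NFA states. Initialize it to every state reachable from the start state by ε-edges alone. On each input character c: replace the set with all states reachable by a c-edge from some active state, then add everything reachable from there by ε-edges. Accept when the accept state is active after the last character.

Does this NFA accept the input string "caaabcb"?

Answer: REJECT

Derivation:
start: ε-closure({0}) = {0,1,2}
'c' @ 1: {3,4}
'a' @ 2: {}  — state set empty
rest 'aabcb' ignored (set empty)
end set {} — state 1 not in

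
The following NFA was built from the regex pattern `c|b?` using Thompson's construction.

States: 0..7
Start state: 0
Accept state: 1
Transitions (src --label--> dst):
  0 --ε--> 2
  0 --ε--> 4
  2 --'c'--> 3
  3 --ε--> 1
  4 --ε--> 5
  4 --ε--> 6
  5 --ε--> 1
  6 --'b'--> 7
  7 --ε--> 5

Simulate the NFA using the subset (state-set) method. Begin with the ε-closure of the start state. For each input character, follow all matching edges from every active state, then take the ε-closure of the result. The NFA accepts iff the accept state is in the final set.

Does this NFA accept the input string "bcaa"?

Answer: REJECT

Trace:
S₀ = ε-closure({0}) = {0,1,2,4,5,6}
'b' @ 1: {1,5,7}  (accept∈set)
'c' @ 2: {}  — no active states
rest 'aa' ignored (set empty)
end set {} — state 1 not in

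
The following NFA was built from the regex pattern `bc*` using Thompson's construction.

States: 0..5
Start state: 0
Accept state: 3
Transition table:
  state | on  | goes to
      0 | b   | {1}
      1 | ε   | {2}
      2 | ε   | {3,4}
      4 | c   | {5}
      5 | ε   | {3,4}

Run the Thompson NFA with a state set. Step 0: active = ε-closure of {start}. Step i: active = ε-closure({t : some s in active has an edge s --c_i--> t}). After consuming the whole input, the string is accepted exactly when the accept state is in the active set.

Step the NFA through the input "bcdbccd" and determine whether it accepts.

Answer: REJECT

Steps:
start: ε-closure({0}) = {0}
'b' @ 1: {1,2,3,4}  ✓accept
'c' @ 2: {3,4,5}  ✓accept
'd' @ 3: {}  — state set empty
rest 'bccd' ignored (set empty)
after full input: {}  (accept=3 not in)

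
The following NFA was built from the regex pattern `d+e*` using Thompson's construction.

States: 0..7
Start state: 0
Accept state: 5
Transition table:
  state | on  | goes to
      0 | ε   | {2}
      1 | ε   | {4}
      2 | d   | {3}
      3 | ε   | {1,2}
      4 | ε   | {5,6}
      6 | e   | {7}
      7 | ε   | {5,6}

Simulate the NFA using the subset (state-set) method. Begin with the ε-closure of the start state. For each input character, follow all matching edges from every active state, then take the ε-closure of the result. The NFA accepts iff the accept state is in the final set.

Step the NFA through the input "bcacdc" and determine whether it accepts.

initial (ε-close {0}): {0,2}
'b' @ 1: {}  — dead — no transitions
rest 'cacdc' ignored (set empty)
final: {}; accept 5 not in set

Answer: REJECT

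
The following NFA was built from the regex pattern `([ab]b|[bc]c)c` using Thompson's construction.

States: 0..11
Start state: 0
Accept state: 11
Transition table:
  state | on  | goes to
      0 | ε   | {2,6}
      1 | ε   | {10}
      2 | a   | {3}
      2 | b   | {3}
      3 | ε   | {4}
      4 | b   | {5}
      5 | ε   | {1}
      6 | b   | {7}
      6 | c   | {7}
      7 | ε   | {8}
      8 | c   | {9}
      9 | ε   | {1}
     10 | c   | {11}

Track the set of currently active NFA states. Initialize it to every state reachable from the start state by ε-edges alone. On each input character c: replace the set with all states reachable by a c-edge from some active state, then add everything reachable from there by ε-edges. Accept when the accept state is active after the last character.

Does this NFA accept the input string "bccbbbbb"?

Answer: REJECT

Steps:
S₀ = ε-closure({0}) = {0,2,6}
'b' @ 1: {3,4,7,8}
'c' @ 2: {1,9,10}
'c' @ 3: {11}  ✓accept
'b' @ 4: {}  — dead — no transitions
rest 'bbbb' ignored (set empty)
final: {}; accept 11 not in set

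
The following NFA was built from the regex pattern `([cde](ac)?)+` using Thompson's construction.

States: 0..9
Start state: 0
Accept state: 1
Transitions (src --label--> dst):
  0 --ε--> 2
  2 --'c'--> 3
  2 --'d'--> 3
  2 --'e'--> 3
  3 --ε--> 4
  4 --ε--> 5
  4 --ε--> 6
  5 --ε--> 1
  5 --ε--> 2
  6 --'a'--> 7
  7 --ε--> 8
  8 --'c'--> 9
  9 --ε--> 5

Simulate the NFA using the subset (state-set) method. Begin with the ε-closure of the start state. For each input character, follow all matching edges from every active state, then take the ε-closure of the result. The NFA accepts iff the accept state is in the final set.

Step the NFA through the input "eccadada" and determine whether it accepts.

Answer: REJECT

Trace:
initial (ε-close {0}): {0,2}
'e' @ 1: {1,2,3,4,5,6}  ✓accept
'c' @ 2: {1,2,3,4,5,6}  ✓accept
'c' @ 3: {1,2,3,4,5,6}  ✓accept
'a' @ 4: {7,8}
'd' @ 5: {}  — state set empty
rest 'ada' ignored (set empty)
final: {}; accept 1 not in set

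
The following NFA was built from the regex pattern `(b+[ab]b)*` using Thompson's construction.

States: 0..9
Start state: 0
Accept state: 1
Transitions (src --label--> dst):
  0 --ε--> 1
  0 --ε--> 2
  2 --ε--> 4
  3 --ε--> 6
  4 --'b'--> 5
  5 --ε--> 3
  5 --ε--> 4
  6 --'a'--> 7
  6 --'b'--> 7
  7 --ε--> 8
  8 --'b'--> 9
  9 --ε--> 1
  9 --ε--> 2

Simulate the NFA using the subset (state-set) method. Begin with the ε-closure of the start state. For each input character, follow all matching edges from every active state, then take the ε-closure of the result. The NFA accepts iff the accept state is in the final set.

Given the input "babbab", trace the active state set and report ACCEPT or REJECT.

start: ε-closure({0}) = {0,1,2,4}
'b' @ 1: {3,4,5,6}
'a' @ 2: {7,8}
'b' @ 3: {1,2,4,9}  (accept∈set)
'b' @ 4: {3,4,5,6}
'a' @ 5: {7,8}
'b' @ 6: {1,2,4,9}  (accept∈set)
end set {1,2,4,9} — state 1 in

Answer: ACCEPT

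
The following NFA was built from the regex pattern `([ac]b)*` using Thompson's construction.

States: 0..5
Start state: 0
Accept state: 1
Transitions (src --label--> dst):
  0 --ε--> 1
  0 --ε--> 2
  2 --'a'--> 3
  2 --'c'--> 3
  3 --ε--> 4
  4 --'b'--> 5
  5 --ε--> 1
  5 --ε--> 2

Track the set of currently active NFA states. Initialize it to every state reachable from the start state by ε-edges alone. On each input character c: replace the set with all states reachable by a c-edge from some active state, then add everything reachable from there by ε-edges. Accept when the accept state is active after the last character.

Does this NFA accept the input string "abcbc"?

Answer: REJECT

Trace:
S₀ = ε-closure({0}) = {0,1,2}
'a' @ 1: {3,4}
'b' @ 2: {1,2,5}  [accepting]
'c' @ 3: {3,4}
'b' @ 4: {1,2,5}  [accepting]
'c' @ 5: {3,4}
final: {3,4}; accept 1 not in set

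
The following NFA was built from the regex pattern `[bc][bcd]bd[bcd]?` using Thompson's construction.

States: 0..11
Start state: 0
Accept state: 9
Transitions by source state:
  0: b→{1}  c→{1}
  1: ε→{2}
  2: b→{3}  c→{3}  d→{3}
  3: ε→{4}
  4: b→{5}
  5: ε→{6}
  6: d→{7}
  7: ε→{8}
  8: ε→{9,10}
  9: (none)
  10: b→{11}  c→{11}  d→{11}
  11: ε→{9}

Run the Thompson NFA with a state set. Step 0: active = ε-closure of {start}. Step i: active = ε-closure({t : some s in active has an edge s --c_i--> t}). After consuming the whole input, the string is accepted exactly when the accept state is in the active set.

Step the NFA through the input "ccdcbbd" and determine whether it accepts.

start: ε-closure({0}) = {0}
'c' @ 1: {1,2}
'c' @ 2: {3,4}
'd' @ 3: {}  — no active states
rest 'cbbd' ignored (set empty)
final: {}; accept 9 not in set

Answer: REJECT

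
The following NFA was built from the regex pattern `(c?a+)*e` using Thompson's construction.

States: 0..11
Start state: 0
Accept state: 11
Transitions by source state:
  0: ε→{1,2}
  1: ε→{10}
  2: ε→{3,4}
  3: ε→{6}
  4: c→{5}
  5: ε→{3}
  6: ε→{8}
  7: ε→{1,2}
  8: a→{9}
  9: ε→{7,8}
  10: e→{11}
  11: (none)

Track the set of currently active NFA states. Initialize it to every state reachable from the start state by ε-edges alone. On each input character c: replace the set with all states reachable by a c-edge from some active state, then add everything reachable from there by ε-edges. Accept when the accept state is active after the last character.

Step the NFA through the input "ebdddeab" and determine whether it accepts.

Answer: REJECT

Steps:
S₀ = ε-closure({0}) = {0,1,2,3,4,6,8,10}
'e' @ 1: {11}  ✓accept
'b' @ 2: {}  — dead — no transitions
rest 'dddeab' ignored (set empty)
end set {} — state 11 not in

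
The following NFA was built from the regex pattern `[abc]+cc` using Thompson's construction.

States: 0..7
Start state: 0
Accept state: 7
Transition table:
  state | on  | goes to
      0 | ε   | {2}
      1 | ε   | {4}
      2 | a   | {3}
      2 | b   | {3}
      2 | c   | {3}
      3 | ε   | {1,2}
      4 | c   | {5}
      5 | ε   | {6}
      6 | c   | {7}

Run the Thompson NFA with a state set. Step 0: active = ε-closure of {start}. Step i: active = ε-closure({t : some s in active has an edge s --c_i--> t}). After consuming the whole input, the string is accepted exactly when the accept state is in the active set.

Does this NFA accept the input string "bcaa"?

S₀ = ε-closure({0}) = {0,2}
'b' @ 1: {1,2,3,4}
'c' @ 2: {1,2,3,4,5,6}
'a' @ 3: {1,2,3,4}
'a' @ 4: {1,2,3,4}
after full input: {1,2,3,4}  (accept=7 not in)

Answer: REJECT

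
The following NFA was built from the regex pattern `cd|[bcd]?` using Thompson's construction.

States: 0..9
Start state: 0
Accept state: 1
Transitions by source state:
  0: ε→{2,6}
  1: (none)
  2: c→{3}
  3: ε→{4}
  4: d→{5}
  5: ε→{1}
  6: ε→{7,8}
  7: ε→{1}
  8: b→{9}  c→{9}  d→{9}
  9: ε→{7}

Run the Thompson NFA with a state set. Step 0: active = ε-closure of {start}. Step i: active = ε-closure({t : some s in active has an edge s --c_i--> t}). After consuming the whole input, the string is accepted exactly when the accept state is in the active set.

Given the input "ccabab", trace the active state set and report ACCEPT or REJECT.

initial (ε-close {0}): {0,1,2,6,7,8}
'c' @ 1: {1,3,4,7,9}  [accepting]
'c' @ 2: {}  — no active states
rest 'abab' ignored (set empty)
after full input: {}  (accept=1 not in)

Answer: REJECT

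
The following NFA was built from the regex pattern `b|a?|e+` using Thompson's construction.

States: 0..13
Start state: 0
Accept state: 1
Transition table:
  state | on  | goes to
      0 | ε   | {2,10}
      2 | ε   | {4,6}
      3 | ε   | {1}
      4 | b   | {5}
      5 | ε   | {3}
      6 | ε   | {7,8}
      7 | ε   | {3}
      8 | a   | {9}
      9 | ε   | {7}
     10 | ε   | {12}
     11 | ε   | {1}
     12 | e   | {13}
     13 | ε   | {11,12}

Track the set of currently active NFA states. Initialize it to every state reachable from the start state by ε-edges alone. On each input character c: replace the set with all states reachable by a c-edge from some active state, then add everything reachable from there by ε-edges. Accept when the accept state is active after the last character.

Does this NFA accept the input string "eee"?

start: ε-closure({0}) = {0,1,2,3,4,6,7,8,10,12}
'e' @ 1: {1,11,12,13}  [accepting]
'e' @ 2: {1,11,12,13}  [accepting]
'e' @ 3: {1,11,12,13}  [accepting]
final: {1,11,12,13}; accept 1 in set

Answer: ACCEPT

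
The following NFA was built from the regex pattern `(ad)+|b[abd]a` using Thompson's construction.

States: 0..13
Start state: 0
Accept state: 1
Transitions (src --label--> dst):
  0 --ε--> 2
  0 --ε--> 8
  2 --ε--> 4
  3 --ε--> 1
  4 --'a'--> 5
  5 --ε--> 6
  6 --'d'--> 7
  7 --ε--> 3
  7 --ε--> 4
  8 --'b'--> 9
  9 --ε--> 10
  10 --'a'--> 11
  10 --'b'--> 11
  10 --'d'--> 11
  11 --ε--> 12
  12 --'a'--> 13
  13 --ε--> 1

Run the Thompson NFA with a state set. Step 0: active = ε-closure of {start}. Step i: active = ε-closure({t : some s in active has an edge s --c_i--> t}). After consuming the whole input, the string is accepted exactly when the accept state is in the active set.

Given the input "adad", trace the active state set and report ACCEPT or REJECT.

S₀ = ε-closure({0}) = {0,2,4,8}
'a' @ 1: {5,6}
'd' @ 2: {1,3,4,7}  ✓accept
'a' @ 3: {5,6}
'd' @ 4: {1,3,4,7}  ✓accept
final: {1,3,4,7}; accept 1 in set

Answer: ACCEPT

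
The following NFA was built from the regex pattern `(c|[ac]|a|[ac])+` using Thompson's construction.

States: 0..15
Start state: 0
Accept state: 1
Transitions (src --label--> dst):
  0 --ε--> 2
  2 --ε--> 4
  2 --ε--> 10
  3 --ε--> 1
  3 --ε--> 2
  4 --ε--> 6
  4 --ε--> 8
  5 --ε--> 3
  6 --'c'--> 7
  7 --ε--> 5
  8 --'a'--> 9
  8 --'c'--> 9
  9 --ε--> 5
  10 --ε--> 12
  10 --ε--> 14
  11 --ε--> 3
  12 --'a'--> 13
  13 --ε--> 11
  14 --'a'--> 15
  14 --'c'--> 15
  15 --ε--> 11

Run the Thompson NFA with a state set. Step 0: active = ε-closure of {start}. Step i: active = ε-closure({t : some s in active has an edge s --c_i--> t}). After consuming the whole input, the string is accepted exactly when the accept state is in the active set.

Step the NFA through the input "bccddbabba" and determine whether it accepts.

Answer: REJECT

Steps:
S₀ = ε-closure({0}) = {0,2,4,6,8,10,12,14}
'b' @ 1: {}  — state set empty
rest 'ccddbabba' ignored (set empty)
end set {} — state 1 not in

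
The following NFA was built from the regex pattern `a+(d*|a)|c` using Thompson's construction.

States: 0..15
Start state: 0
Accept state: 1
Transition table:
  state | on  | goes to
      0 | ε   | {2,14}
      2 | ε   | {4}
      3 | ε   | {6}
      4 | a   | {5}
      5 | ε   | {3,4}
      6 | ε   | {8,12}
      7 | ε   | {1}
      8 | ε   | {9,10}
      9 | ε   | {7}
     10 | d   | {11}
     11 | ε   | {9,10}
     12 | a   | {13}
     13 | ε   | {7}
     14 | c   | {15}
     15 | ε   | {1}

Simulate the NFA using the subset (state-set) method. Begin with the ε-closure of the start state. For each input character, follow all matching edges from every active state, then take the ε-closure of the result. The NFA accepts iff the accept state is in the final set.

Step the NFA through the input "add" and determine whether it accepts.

initial (ε-close {0}): {0,2,4,14}
'a' @ 1: {1,3,4,5,6,7,8,9,10,12}  ✓accept
'd' @ 2: {1,7,9,10,11}  ✓accept
'd' @ 3: {1,7,9,10,11}  ✓accept
end set {1,7,9,10,11} — state 1 in

Answer: ACCEPT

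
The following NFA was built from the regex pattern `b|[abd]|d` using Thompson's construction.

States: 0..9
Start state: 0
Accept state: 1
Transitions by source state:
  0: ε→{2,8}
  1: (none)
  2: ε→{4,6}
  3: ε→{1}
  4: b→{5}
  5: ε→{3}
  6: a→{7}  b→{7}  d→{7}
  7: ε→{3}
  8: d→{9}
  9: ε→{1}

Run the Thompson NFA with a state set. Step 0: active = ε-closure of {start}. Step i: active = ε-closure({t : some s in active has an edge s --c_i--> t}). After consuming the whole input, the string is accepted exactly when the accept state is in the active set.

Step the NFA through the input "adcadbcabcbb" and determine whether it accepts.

S₀ = ε-closure({0}) = {0,2,4,6,8}
'a' @ 1: {1,3,7}  (accept∈set)
'd' @ 2: {}  — state set empty
rest 'cadbcabcbb' ignored (set empty)
final: {}; accept 1 not in set

Answer: REJECT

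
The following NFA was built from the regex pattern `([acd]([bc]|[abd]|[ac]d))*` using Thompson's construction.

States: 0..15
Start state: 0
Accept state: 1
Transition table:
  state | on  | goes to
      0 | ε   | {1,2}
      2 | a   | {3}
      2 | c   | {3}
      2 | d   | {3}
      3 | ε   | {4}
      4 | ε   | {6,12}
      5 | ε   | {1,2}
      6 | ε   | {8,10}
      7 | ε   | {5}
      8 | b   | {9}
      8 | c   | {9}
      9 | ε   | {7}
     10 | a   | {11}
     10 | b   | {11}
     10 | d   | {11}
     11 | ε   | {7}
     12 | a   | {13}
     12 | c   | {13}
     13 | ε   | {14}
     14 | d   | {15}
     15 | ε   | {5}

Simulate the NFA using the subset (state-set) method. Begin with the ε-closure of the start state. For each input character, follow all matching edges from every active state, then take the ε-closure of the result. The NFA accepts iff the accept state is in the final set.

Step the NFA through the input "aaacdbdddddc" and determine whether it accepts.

Answer: ACCEPT

Steps:
start: ε-closure({0}) = {0,1,2}
'a' @ 1: {3,4,6,8,10,12}
'a' @ 2: {1,2,5,7,11,13,14}  (accept∈set)
'a' @ 3: {3,4,6,8,10,12}
'c' @ 4: {1,2,5,7,9,13,14}  (accept∈set)
'd' @ 5: {1,2,3,4,5,6,8,10,12,15}  (accept∈set)
'b' @ 6: {1,2,5,7,9,11}  (accept∈set)
'd' @ 7: {3,4,6,8,10,12}
'd' @ 8: {1,2,5,7,11}  (accept∈set)
'd' @ 9: {3,4,6,8,10,12}
'd' @ 10: {1,2,5,7,11}  (accept∈set)
'd' @ 11: {3,4,6,8,10,12}
'c' @ 12: {1,2,5,7,9,13,14}  (accept∈set)
end set {1,2,5,7,9,13,14} — state 1 in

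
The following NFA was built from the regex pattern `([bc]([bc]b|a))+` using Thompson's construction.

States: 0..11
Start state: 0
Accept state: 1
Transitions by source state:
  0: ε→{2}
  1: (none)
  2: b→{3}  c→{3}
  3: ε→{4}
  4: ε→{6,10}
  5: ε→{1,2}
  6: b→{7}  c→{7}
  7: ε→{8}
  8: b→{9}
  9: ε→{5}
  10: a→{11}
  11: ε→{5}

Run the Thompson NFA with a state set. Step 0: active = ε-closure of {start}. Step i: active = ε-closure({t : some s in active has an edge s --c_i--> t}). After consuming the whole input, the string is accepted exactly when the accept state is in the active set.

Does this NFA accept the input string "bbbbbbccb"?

initial (ε-close {0}): {0,2}
'b' @ 1: {3,4,6,10}
'b' @ 2: {7,8}
'b' @ 3: {1,2,5,9}  (accept∈set)
'b' @ 4: {3,4,6,10}
'b' @ 5: {7,8}
'b' @ 6: {1,2,5,9}  (accept∈set)
'c' @ 7: {3,4,6,10}
'c' @ 8: {7,8}
'b' @ 9: {1,2,5,9}  (accept∈set)
final: {1,2,5,9}; accept 1 in set

Answer: ACCEPT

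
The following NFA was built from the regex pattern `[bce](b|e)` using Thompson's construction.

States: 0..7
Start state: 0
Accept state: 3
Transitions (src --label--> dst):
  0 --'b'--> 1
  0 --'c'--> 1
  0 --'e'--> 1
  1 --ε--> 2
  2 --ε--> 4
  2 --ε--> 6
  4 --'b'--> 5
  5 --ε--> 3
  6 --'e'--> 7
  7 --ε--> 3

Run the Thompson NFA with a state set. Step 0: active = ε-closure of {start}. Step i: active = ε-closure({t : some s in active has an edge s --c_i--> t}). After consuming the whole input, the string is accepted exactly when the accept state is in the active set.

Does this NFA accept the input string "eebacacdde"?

Answer: REJECT

Derivation:
initial (ε-close {0}): {0}
'e' @ 1: {1,2,4,6}
'e' @ 2: {3,7}  ✓accept
'b' @ 3: {}  — dead — no transitions
rest 'acacdde' ignored (set empty)
final: {}; accept 3 not in set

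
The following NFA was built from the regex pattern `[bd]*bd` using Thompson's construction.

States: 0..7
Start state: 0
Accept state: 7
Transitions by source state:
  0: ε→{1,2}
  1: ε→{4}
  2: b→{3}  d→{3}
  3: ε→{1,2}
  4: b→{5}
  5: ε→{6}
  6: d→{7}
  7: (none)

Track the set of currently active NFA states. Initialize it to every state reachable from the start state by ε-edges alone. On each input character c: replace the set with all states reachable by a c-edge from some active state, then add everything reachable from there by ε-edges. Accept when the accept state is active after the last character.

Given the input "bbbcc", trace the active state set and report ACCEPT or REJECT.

Answer: REJECT

Trace:
initial (ε-close {0}): {0,1,2,4}
'b' @ 1: {1,2,3,4,5,6}
'b' @ 2: {1,2,3,4,5,6}
'b' @ 3: {1,2,3,4,5,6}
'c' @ 4: {}  — no active states
rest 'c' ignored (set empty)
after full input: {}  (accept=7 not in)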